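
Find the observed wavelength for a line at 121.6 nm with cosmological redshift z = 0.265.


lam_obs = lam_emit * (1 + z) = 121.6 * (1 + 0.265) = 153.824

153.824 nm


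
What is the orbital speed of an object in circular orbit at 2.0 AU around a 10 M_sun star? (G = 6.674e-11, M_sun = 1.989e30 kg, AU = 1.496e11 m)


v = sqrt(GM/r) = sqrt(6.674e-11 * 1.989e+31 / 2.992e+11) = 66608.5068

66608.5068 m/s


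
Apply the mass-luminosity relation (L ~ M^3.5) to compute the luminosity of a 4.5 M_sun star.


L/L_sun = (M/M_sun)^3.5 = 4.5^3.5 = 193.3053

193.3053 L_sun


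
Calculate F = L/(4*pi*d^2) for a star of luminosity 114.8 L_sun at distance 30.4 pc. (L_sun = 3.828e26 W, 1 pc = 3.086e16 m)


F = L / (4*pi*d^2) = 4.395e+28 / (4*pi*(9.381e+17)^2) = 3.973e-09

3.973e-09 W/m^2


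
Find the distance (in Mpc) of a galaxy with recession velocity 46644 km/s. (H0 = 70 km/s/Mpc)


d = v / H0 = 46644 / 70 = 666.3429

666.3429 Mpc


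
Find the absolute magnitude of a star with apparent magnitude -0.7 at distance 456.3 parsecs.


M = m - 5*log10(d) + 5 = -0.7 - 5*log10(456.3) + 5 = -8.9963

-8.9963


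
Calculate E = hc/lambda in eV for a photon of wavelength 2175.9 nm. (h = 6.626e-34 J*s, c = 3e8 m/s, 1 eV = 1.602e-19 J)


E = hc/lambda = 6.626e-34 * 3e8 / 2.176e-06 = 9.136e-20 J = 0.5703 eV

0.5703 eV


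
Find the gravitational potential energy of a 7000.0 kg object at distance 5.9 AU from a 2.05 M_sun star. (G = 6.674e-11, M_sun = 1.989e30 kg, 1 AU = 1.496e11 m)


M = 2.05 * 1.989e30 kg = 4.07745e+30 kg; r = 5.9 AU * 1.496e11 m/AU = 8.8264e+11 m. U = -GM*m/r = -(6.674e-11 * 4.07745e+30 * 7000.0) / 8.8264e+11 = -2.158e+12

-2.158e+12 J


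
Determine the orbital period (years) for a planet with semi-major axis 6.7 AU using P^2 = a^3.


P = a^(3/2) = 6.7^1.5 = 17.3425

17.3425 years


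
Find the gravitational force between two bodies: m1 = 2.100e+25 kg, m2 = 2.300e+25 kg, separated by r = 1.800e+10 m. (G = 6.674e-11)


F = G*m1*m2/r^2 = 6.674e-11 * 2.100e+25 * 2.300e+25 / (1.800e+10)^2 = 6.674e-11 * 4.830e+50 / 3.240e+20 = 9.949e+19

9.949e+19 N


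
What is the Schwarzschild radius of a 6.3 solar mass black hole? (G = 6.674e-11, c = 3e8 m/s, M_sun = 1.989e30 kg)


M = 6.3 * 1.989e30 kg = 1.25307e+31 kg. rs = 2GM/c^2 = 2 * 6.674e-11 * 1.25307e+31 / (3e8)^2 = 18584.4204

18584.4204 m


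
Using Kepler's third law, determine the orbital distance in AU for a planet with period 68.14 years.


a = P^(2/3) = 68.14^(2/3) = 16.6828

16.6828 AU


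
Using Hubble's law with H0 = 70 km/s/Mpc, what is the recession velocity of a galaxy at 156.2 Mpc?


v = H0 * d = 70 * 156.2 = 10934.0

10934.0 km/s


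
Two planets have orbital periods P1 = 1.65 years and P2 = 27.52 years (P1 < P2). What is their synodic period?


1/P_syn = |1/P1 - 1/P2| = |1/1.65 - 1/27.52| => P_syn = 1.7552

1.7552 years


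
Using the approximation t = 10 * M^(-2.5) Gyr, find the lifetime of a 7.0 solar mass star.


t = 10 * M^(-2.5) = 10 * 7.0^(-2.5) = 0.0771

0.0771 Gyr


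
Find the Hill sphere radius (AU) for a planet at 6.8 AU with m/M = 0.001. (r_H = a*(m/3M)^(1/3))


r_H = a * (m/3M)^(1/3) = 6.8 * (0.001/3)^(1/3) = 0.4715

0.4715 AU


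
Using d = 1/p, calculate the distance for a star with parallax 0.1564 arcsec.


d = 1/p = 1/0.1564 = 6.3939

6.3939 pc


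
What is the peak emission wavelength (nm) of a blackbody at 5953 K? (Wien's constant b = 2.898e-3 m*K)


lam_max = b / T = 2.898e-3 / 5953 = 4.868e-07 m = 486.8134 nm

486.8134 nm


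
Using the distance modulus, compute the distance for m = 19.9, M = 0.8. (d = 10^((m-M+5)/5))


d = 10^((m - M + 5)/5) = 10^((19.9 - 0.8 + 5)/5) = 66069.3448

66069.3448 pc


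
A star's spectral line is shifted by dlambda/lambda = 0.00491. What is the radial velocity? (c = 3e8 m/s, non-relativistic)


v = (dlambda/lambda) * c = 0.00491 * 3e8 = 1.473e+06

1.473e+06 m/s


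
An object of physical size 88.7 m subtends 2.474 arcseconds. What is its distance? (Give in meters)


D = size / theta_rad, theta_rad = 2.474 * pi/(180*3600) = 1.199e-05, D = 7.395e+06

7.395e+06 m


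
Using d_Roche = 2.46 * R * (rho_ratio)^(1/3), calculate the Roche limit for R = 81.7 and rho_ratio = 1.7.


d_Roche = 2.46 * 81.7 * 1.7^(1/3) = 239.8686

239.8686


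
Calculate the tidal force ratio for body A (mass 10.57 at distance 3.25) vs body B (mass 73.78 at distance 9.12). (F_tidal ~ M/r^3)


Ratio = (M1/r1^3) / (M2/r2^3) = (10.57/3.25^3) / (73.78/9.12^3) = 3.1657

3.1657


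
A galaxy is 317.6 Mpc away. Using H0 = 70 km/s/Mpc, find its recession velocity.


v = H0 * d = 70 * 317.6 = 22232.0

22232.0 km/s


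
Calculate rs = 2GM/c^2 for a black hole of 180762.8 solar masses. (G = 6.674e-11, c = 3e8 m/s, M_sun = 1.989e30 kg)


M = 180762.8 * 1.989e30 kg = 3.595372092e+35 kg. rs = 2GM/c^2 = 2 * 6.674e-11 * 3.595372092e+35 / (3e8)^2 = 5.332e+08

5.332e+08 m


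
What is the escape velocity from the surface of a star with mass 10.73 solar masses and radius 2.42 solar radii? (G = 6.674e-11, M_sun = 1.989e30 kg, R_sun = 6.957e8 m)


M = 10.73 * 1.989e30 kg = 2.134197e+31 kg; R = 2.42 * 6.957e8 m = 1.683594e+09 m. v_esc = sqrt(2GM/R) = sqrt(2 * 6.674e-11 * 2.134197e+31 / 1.683594e+09) = 1.301e+06

1.301e+06 m/s


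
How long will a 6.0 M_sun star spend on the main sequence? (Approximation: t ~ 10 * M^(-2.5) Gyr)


t = 10 * M^(-2.5) = 10 * 6.0^(-2.5) = 0.1134

0.1134 Gyr


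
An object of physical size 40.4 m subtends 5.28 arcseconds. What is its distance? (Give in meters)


D = size / theta_rad, theta_rad = 5.28 * pi/(180*3600) = 2.560e-05, D = 1.578e+06

1.578e+06 m


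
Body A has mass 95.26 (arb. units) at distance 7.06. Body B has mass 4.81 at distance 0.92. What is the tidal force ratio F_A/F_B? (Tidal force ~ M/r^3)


Ratio = (M1/r1^3) / (M2/r2^3) = (95.26/7.06^3) / (4.81/0.92^3) = 0.0438

0.0438


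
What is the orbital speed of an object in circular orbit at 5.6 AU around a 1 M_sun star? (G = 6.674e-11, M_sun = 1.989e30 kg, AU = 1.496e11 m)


v = sqrt(GM/r) = sqrt(6.674e-11 * 1.989e+30 / 8.378e+11) = 12587.8246

12587.8246 m/s


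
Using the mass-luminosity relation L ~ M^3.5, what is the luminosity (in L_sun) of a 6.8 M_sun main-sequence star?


L/L_sun = (M/M_sun)^3.5 = 6.8^3.5 = 819.9383

819.9383 L_sun


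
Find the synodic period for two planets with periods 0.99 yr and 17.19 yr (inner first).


1/P_syn = |1/P1 - 1/P2| = |1/0.99 - 1/17.19| => P_syn = 1.0505

1.0505 years


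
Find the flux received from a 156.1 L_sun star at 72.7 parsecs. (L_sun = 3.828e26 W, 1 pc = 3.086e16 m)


F = L / (4*pi*d^2) = 5.976e+28 / (4*pi*(2.244e+18)^2) = 9.447e-10

9.447e-10 W/m^2


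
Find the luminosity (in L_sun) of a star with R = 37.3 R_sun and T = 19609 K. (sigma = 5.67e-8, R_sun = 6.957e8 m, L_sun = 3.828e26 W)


R = 37.3 * 6.957e8 m = 2.594961e+10 m. L = 4*pi*R^2*sigma*T^4 = 4*pi*(2.594961e+10)^2 * 5.67e-8 * 19609^4 = 7.093758174e+31 W. L/L_sun = 7.093758174e+31 / 3.828e26 = 185312.387

185312.387 L_sun


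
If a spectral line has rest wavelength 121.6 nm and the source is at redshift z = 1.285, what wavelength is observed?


lam_obs = lam_emit * (1 + z) = 121.6 * (1 + 1.285) = 277.856

277.856 nm


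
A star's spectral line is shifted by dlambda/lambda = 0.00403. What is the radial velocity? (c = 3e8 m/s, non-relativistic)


v = (dlambda/lambda) * c = 0.00403 * 3e8 = 1.209e+06

1.209e+06 m/s


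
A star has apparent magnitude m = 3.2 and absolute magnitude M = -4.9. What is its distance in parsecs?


d = 10^((m - M + 5)/5) = 10^((3.2 - -4.9 + 5)/5) = 416.8694

416.8694 pc


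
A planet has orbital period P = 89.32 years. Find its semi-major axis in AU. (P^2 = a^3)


a = P^(2/3) = 89.32^(2/3) = 19.9817

19.9817 AU


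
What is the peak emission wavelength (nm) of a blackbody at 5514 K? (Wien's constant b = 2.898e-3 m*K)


lam_max = b / T = 2.898e-3 / 5514 = 5.256e-07 m = 525.5713 nm

525.5713 nm


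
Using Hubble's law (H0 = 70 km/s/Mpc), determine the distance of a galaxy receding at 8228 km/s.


d = v / H0 = 8228 / 70 = 117.5429

117.5429 Mpc


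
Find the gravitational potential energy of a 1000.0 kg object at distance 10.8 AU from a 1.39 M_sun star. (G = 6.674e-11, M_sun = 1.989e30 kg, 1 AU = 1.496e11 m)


M = 1.39 * 1.989e30 kg = 2.76471e+30 kg; r = 10.8 AU * 1.496e11 m/AU = 1.61568e+12 m. U = -GM*m/r = -(6.674e-11 * 2.76471e+30 * 1000.0) / 1.61568e+12 = -1.142e+11

-1.142e+11 J


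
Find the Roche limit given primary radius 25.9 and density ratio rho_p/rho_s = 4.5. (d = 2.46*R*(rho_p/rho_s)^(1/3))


d_Roche = 2.46 * 25.9 * 4.5^(1/3) = 105.1895

105.1895


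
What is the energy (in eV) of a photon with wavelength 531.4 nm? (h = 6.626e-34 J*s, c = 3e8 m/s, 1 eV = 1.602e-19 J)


E = hc/lambda = 6.626e-34 * 3e8 / 5.314e-07 = 3.741e-19 J = 2.335 eV

2.335 eV


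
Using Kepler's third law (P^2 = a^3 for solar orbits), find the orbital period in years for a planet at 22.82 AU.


P = a^(3/2) = 22.82^1.5 = 109.0118

109.0118 years


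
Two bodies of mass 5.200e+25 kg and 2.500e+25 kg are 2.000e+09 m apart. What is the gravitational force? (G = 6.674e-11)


F = G*m1*m2/r^2 = 6.674e-11 * 5.200e+25 * 2.500e+25 / (2.000e+09)^2 = 6.674e-11 * 1.300e+51 / 4.000e+18 = 2.169e+22

2.169e+22 N


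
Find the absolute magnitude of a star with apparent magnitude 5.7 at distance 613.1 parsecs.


M = m - 5*log10(d) + 5 = 5.7 - 5*log10(613.1) + 5 = -3.2377

-3.2377


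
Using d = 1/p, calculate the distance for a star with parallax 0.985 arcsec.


d = 1/p = 1/0.985 = 1.0152

1.0152 pc


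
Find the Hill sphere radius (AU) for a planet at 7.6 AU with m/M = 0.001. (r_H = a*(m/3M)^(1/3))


r_H = a * (m/3M)^(1/3) = 7.6 * (0.001/3)^(1/3) = 0.527

0.527 AU


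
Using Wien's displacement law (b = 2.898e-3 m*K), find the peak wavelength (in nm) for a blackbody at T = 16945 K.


lam_max = b / T = 2.898e-3 / 16945 = 1.710e-07 m = 171.0239 nm

171.0239 nm


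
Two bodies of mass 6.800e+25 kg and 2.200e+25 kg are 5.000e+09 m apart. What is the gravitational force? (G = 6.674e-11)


F = G*m1*m2/r^2 = 6.674e-11 * 6.800e+25 * 2.200e+25 / (5.000e+09)^2 = 6.674e-11 * 1.496e+51 / 2.500e+19 = 3.994e+21

3.994e+21 N


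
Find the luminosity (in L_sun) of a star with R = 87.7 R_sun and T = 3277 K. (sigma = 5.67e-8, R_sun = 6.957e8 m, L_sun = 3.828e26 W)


R = 87.7 * 6.957e8 m = 6.101289e+10 m. L = 4*pi*R^2*sigma*T^4 = 4*pi*(6.101289e+10)^2 * 5.67e-8 * 3277^4 = 3.058735206e+29 W. L/L_sun = 3.058735206e+29 / 3.828e26 = 799.0426

799.0426 L_sun


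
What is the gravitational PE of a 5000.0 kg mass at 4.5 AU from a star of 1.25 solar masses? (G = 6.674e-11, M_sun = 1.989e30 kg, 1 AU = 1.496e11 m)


M = 1.25 * 1.989e30 kg = 2.48625e+30 kg; r = 4.5 AU * 1.496e11 m/AU = 6.732e+11 m. U = -GM*m/r = -(6.674e-11 * 2.48625e+30 * 5000.0) / 6.732e+11 = -1.232e+12

-1.232e+12 J


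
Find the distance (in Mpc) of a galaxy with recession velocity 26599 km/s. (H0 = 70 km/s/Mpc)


d = v / H0 = 26599 / 70 = 379.9857

379.9857 Mpc


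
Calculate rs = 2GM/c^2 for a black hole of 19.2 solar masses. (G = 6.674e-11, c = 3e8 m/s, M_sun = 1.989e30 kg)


M = 19.2 * 1.989e30 kg = 3.81888e+31 kg. rs = 2GM/c^2 = 2 * 6.674e-11 * 3.81888e+31 / (3e8)^2 = 56638.2336

56638.2336 m


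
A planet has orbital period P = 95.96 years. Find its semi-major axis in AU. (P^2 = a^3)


a = P^(2/3) = 95.96^(2/3) = 20.9601

20.9601 AU


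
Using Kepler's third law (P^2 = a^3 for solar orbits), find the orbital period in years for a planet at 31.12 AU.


P = a^(3/2) = 31.12^1.5 = 173.6039

173.6039 years


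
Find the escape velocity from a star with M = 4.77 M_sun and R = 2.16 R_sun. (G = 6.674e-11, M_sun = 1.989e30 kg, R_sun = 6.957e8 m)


M = 4.77 * 1.989e30 kg = 9.48753e+30 kg; R = 2.16 * 6.957e8 m = 1.502712e+09 m. v_esc = sqrt(2GM/R) = sqrt(2 * 6.674e-11 * 9.48753e+30 / 1.502712e+09) = 918008.7122

918008.7122 m/s


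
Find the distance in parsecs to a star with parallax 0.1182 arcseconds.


d = 1/p = 1/0.1182 = 8.4602

8.4602 pc


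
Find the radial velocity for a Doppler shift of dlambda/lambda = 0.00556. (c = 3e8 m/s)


v = (dlambda/lambda) * c = 0.00556 * 3e8 = 1.668e+06

1.668e+06 m/s


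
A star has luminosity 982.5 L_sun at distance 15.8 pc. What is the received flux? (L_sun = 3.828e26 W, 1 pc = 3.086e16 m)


F = L / (4*pi*d^2) = 3.761e+29 / (4*pi*(4.876e+17)^2) = 1.259e-07

1.259e-07 W/m^2


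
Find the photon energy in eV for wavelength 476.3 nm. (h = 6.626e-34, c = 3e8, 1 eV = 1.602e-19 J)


E = hc/lambda = 6.626e-34 * 3e8 / 4.763e-07 = 4.173e-19 J = 2.6051 eV

2.6051 eV


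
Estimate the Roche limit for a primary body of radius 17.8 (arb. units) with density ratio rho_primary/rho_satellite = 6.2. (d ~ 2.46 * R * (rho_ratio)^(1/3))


d_Roche = 2.46 * 17.8 * 6.2^(1/3) = 80.4425

80.4425


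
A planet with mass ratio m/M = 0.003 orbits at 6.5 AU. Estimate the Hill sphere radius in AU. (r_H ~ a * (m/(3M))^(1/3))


r_H = a * (m/3M)^(1/3) = 6.5 * (0.003/3)^(1/3) = 0.65

0.65 AU


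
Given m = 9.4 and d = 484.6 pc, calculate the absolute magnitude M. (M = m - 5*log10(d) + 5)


M = m - 5*log10(d) + 5 = 9.4 - 5*log10(484.6) + 5 = 0.9731

0.9731


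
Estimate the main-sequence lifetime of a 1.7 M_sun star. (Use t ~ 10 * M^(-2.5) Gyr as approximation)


t = 10 * M^(-2.5) = 10 * 1.7^(-2.5) = 2.6539

2.6539 Gyr


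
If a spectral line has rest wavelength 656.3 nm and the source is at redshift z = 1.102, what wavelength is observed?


lam_obs = lam_emit * (1 + z) = 656.3 * (1 + 1.102) = 1379.5426

1379.5426 nm


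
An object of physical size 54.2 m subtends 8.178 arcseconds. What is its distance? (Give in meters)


D = size / theta_rad, theta_rad = 8.178 * pi/(180*3600) = 3.965e-05, D = 1.367e+06

1.367e+06 m


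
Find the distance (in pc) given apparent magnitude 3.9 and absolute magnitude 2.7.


d = 10^((m - M + 5)/5) = 10^((3.9 - 2.7 + 5)/5) = 17.378

17.378 pc


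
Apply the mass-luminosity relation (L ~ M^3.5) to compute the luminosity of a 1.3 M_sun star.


L/L_sun = (M/M_sun)^3.5 = 1.3^3.5 = 2.505

2.505 L_sun


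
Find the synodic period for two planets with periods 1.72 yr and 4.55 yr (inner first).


1/P_syn = |1/P1 - 1/P2| = |1/1.72 - 1/4.55| => P_syn = 2.7654

2.7654 years


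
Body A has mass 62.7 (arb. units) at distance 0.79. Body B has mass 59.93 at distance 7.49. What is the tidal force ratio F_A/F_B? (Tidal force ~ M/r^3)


Ratio = (M1/r1^3) / (M2/r2^3) = (62.7/0.79^3) / (59.93/7.49^3) = 891.6357

891.6357


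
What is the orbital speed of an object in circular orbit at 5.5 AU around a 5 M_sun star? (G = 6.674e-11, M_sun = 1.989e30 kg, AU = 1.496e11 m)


v = sqrt(GM/r) = sqrt(6.674e-11 * 9.945e+30 / 8.228e+11) = 28401.9627

28401.9627 m/s


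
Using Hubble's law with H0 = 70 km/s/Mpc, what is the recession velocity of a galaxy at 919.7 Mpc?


v = H0 * d = 70 * 919.7 = 64379.0

64379.0 km/s


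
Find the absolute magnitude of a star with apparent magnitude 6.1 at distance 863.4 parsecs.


M = m - 5*log10(d) + 5 = 6.1 - 5*log10(863.4) + 5 = -3.5811

-3.5811


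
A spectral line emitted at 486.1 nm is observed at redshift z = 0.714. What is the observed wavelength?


lam_obs = lam_emit * (1 + z) = 486.1 * (1 + 0.714) = 833.1754

833.1754 nm


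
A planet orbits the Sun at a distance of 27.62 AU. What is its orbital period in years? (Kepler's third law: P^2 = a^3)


P = a^(3/2) = 27.62^1.5 = 145.1562

145.1562 years


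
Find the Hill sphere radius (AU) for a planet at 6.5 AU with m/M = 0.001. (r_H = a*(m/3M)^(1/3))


r_H = a * (m/3M)^(1/3) = 6.5 * (0.001/3)^(1/3) = 0.4507

0.4507 AU


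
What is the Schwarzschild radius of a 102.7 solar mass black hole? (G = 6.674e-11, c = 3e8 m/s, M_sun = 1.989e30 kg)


M = 102.7 * 1.989e30 kg = 2.042703e+32 kg. rs = 2GM/c^2 = 2 * 6.674e-11 * 2.042703e+32 / (3e8)^2 = 302955.5516

302955.5516 m


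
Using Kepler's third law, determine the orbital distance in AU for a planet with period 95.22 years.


a = P^(2/3) = 95.22^(2/3) = 20.8522

20.8522 AU


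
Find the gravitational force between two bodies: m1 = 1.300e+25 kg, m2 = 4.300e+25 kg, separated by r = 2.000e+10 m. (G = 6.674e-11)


F = G*m1*m2/r^2 = 6.674e-11 * 1.300e+25 * 4.300e+25 / (2.000e+10)^2 = 6.674e-11 * 5.590e+50 / 4.000e+20 = 9.327e+19

9.327e+19 N


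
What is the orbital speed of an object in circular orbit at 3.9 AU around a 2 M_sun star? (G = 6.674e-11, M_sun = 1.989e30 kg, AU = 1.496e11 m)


v = sqrt(GM/r) = sqrt(6.674e-11 * 3.978e+30 / 5.834e+11) = 21331.7945

21331.7945 m/s


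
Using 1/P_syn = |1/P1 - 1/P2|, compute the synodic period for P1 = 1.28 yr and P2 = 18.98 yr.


1/P_syn = |1/P1 - 1/P2| = |1/1.28 - 1/18.98| => P_syn = 1.3726

1.3726 years


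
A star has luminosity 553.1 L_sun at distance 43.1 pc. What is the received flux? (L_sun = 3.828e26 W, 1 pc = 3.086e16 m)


F = L / (4*pi*d^2) = 2.117e+29 / (4*pi*(1.330e+18)^2) = 9.524e-09

9.524e-09 W/m^2


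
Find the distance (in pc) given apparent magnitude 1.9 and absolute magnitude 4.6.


d = 10^((m - M + 5)/5) = 10^((1.9 - 4.6 + 5)/5) = 2.884

2.884 pc


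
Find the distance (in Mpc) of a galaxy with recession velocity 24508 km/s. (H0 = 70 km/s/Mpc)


d = v / H0 = 24508 / 70 = 350.1143

350.1143 Mpc


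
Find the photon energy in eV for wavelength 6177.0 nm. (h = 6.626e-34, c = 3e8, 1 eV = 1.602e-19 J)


E = hc/lambda = 6.626e-34 * 3e8 / 6.177e-06 = 3.218e-20 J = 0.2009 eV

0.2009 eV


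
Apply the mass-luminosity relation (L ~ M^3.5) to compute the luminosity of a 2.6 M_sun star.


L/L_sun = (M/M_sun)^3.5 = 2.6^3.5 = 28.3404

28.3404 L_sun


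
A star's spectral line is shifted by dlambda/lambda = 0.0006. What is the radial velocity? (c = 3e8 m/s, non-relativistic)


v = (dlambda/lambda) * c = 0.0006 * 3e8 = 180000.0

180000.0 m/s


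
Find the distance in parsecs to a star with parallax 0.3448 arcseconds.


d = 1/p = 1/0.3448 = 2.9002

2.9002 pc


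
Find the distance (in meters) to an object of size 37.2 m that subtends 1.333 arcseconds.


D = size / theta_rad, theta_rad = 1.333 * pi/(180*3600) = 6.463e-06, D = 5.756e+06

5.756e+06 m


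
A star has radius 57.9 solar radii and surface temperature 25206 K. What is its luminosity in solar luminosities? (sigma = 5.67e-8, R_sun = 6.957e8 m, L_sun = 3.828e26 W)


R = 57.9 * 6.957e8 m = 4.028103e+10 m. L = 4*pi*R^2*sigma*T^4 = 4*pi*(4.028103e+10)^2 * 5.67e-8 * 25206^4 = 4.666698944e+32 W. L/L_sun = 4.666698944e+32 / 3.828e26 = 1.219e+06

1.219e+06 L_sun


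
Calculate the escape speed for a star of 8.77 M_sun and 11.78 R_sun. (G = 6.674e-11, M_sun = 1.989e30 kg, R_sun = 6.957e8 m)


M = 8.77 * 1.989e30 kg = 1.744353e+31 kg; R = 11.78 * 6.957e8 m = 8.195346e+09 m. v_esc = sqrt(2GM/R) = sqrt(2 * 6.674e-11 * 1.744353e+31 / 8.195346e+09) = 533017.7115

533017.7115 m/s


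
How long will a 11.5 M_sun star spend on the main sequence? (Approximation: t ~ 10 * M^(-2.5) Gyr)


t = 10 * M^(-2.5) = 10 * 11.5^(-2.5) = 0.0223

0.0223 Gyr


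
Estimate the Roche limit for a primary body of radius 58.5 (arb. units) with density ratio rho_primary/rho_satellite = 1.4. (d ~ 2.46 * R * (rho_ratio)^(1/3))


d_Roche = 2.46 * 58.5 * 1.4^(1/3) = 160.9905

160.9905


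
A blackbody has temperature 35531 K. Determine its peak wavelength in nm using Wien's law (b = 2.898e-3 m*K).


lam_max = b / T = 2.898e-3 / 35531 = 8.156e-08 m = 81.5626 nm

81.5626 nm


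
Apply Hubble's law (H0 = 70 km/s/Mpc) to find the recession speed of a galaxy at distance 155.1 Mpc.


v = H0 * d = 70 * 155.1 = 10857.0

10857.0 km/s


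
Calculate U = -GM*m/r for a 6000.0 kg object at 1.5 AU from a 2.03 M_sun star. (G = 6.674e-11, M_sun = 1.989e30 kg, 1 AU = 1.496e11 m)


M = 2.03 * 1.989e30 kg = 4.03767e+30 kg; r = 1.5 AU * 1.496e11 m/AU = 2.244e+11 m. U = -GM*m/r = -(6.674e-11 * 4.03767e+30 * 6000.0) / 2.244e+11 = -7.205e+12

-7.205e+12 J


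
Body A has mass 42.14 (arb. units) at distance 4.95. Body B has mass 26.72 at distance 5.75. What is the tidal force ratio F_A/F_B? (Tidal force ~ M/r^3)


Ratio = (M1/r1^3) / (M2/r2^3) = (42.14/4.95^3) / (26.72/5.75^3) = 2.472

2.472


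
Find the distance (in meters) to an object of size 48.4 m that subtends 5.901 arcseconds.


D = size / theta_rad, theta_rad = 5.901 * pi/(180*3600) = 2.861e-05, D = 1.692e+06

1.692e+06 m


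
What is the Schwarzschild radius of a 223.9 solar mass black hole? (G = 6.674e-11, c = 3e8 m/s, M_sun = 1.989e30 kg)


M = 223.9 * 1.989e30 kg = 4.453371e+32 kg. rs = 2GM/c^2 = 2 * 6.674e-11 * 4.453371e+32 / (3e8)^2 = 660484.4012

660484.4012 m


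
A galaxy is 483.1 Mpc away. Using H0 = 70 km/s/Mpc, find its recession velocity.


v = H0 * d = 70 * 483.1 = 33817.0

33817.0 km/s


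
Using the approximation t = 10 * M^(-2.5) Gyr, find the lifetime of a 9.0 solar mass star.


t = 10 * M^(-2.5) = 10 * 9.0^(-2.5) = 0.0412

0.0412 Gyr


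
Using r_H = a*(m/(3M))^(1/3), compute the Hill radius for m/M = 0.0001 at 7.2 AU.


r_H = a * (m/3M)^(1/3) = 7.2 * (0.0001/3)^(1/3) = 0.2317

0.2317 AU


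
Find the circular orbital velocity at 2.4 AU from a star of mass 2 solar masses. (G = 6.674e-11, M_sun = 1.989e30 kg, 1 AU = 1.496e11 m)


v = sqrt(GM/r) = sqrt(6.674e-11 * 3.978e+30 / 3.590e+11) = 27192.809

27192.809 m/s


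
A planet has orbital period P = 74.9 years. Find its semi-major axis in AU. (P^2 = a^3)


a = P^(2/3) = 74.9^(2/3) = 17.7687

17.7687 AU


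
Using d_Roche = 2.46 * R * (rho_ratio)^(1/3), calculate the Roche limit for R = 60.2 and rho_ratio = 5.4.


d_Roche = 2.46 * 60.2 * 5.4^(1/3) = 259.8142

259.8142


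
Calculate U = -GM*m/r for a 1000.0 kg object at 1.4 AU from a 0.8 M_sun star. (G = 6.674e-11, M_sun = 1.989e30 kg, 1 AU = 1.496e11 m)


M = 0.8 * 1.989e30 kg = 1.5912e+30 kg; r = 1.4 AU * 1.496e11 m/AU = 2.0944e+11 m. U = -GM*m/r = -(6.674e-11 * 1.5912e+30 * 1000.0) / 2.0944e+11 = -5.071e+11

-5.071e+11 J


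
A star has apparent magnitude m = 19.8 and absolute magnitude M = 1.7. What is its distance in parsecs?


d = 10^((m - M + 5)/5) = 10^((19.8 - 1.7 + 5)/5) = 41686.9383

41686.9383 pc


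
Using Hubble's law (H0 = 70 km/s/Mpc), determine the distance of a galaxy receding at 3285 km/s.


d = v / H0 = 3285 / 70 = 46.9286

46.9286 Mpc


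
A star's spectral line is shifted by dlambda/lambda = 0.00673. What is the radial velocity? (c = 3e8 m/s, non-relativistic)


v = (dlambda/lambda) * c = 0.00673 * 3e8 = 2.019e+06

2.019e+06 m/s


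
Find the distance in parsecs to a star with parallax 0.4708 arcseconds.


d = 1/p = 1/0.4708 = 2.124

2.124 pc


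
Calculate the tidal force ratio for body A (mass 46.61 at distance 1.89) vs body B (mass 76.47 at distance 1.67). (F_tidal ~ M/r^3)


Ratio = (M1/r1^3) / (M2/r2^3) = (46.61/1.89^3) / (76.47/1.67^3) = 0.4205

0.4205


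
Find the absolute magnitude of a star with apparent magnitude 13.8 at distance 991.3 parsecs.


M = m - 5*log10(d) + 5 = 13.8 - 5*log10(991.3) + 5 = 3.819

3.819


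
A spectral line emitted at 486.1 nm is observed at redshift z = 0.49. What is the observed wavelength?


lam_obs = lam_emit * (1 + z) = 486.1 * (1 + 0.49) = 724.289

724.289 nm


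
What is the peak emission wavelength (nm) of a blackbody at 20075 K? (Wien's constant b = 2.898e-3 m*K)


lam_max = b / T = 2.898e-3 / 20075 = 1.444e-07 m = 144.3587 nm

144.3587 nm


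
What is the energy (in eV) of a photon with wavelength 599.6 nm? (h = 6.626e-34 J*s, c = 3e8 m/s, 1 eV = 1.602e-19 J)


E = hc/lambda = 6.626e-34 * 3e8 / 5.996e-07 = 3.315e-19 J = 2.0694 eV

2.0694 eV


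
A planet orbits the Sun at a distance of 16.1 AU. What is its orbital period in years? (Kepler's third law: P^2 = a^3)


P = a^(3/2) = 16.1^1.5 = 64.6009

64.6009 years


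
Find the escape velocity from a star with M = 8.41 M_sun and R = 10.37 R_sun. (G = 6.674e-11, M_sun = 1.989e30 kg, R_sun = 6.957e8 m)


M = 8.41 * 1.989e30 kg = 1.672749e+31 kg; R = 10.37 * 6.957e8 m = 7.214409e+09 m. v_esc = sqrt(2GM/R) = sqrt(2 * 6.674e-11 * 1.672749e+31 / 7.214409e+09) = 556317.9956

556317.9956 m/s


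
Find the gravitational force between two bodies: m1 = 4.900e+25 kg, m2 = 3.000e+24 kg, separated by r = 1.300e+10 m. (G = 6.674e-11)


F = G*m1*m2/r^2 = 6.674e-11 * 4.900e+25 * 3.000e+24 / (1.300e+10)^2 = 6.674e-11 * 1.470e+50 / 1.690e+20 = 5.805e+19

5.805e+19 N


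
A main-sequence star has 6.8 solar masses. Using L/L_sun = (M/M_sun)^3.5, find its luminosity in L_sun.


L/L_sun = (M/M_sun)^3.5 = 6.8^3.5 = 819.9383

819.9383 L_sun


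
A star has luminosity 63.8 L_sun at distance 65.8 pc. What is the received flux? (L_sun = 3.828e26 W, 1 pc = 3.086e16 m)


F = L / (4*pi*d^2) = 2.442e+28 / (4*pi*(2.031e+18)^2) = 4.713e-10

4.713e-10 W/m^2


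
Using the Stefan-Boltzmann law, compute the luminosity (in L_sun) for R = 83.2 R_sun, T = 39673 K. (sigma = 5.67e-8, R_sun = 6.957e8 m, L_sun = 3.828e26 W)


R = 83.2 * 6.957e8 m = 5.788224e+10 m. L = 4*pi*R^2*sigma*T^4 = 4*pi*(5.788224e+10)^2 * 5.67e-8 * 39673^4 = 5.913760761e+33 W. L/L_sun = 5.913760761e+33 / 3.828e26 = 1.545e+07

1.545e+07 L_sun


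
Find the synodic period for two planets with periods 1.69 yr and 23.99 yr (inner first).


1/P_syn = |1/P1 - 1/P2| = |1/1.69 - 1/23.99| => P_syn = 1.8181

1.8181 years


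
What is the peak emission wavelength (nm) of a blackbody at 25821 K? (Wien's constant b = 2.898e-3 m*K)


lam_max = b / T = 2.898e-3 / 25821 = 1.122e-07 m = 112.2342 nm

112.2342 nm


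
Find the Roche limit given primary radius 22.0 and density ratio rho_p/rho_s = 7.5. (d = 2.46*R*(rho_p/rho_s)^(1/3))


d_Roche = 2.46 * 22.0 * 7.5^(1/3) = 105.9363

105.9363


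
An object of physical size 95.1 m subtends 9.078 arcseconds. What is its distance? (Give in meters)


D = size / theta_rad, theta_rad = 9.078 * pi/(180*3600) = 4.401e-05, D = 2.161e+06

2.161e+06 m


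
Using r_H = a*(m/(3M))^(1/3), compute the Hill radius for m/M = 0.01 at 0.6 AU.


r_H = a * (m/3M)^(1/3) = 0.6 * (0.01/3)^(1/3) = 0.0896

0.0896 AU


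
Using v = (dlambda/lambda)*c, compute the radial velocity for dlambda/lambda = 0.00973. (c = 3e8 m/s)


v = (dlambda/lambda) * c = 0.00973 * 3e8 = 2.919e+06

2.919e+06 m/s


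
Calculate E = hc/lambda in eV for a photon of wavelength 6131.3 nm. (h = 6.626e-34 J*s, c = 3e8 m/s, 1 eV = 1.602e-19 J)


E = hc/lambda = 6.626e-34 * 3e8 / 6.131e-06 = 3.242e-20 J = 0.2024 eV

0.2024 eV


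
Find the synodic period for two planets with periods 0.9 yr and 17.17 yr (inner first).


1/P_syn = |1/P1 - 1/P2| = |1/0.9 - 1/17.17| => P_syn = 0.9498

0.9498 years


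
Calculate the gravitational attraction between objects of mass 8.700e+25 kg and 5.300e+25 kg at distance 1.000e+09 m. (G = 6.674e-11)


F = G*m1*m2/r^2 = 6.674e-11 * 8.700e+25 * 5.300e+25 / (1.000e+09)^2 = 6.674e-11 * 4.611e+51 / 1.000e+18 = 3.077e+23

3.077e+23 N


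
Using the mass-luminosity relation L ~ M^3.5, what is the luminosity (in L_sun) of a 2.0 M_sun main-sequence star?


L/L_sun = (M/M_sun)^3.5 = 2.0^3.5 = 11.3137

11.3137 L_sun


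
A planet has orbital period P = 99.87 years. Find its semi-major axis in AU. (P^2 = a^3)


a = P^(2/3) = 99.87^(2/3) = 21.5257

21.5257 AU


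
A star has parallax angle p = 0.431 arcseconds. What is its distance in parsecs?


d = 1/p = 1/0.431 = 2.3202

2.3202 pc


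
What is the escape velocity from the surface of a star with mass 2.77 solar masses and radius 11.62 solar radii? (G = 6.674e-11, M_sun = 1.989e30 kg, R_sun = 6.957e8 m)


M = 2.77 * 1.989e30 kg = 5.50953e+30 kg; R = 11.62 * 6.957e8 m = 8.084034e+09 m. v_esc = sqrt(2GM/R) = sqrt(2 * 6.674e-11 * 5.50953e+30 / 8.084034e+09) = 301613.8702

301613.8702 m/s


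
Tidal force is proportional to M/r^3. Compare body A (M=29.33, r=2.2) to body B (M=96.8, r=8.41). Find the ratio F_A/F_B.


Ratio = (M1/r1^3) / (M2/r2^3) = (29.33/2.2^3) / (96.8/8.41^3) = 16.9261

16.9261


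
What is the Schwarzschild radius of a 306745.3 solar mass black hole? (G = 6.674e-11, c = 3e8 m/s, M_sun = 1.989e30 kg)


M = 306745.3 * 1.989e30 kg = 6.101164017e+35 kg. rs = 2GM/c^2 = 2 * 6.674e-11 * 6.101164017e+35 / (3e8)^2 = 9.049e+08

9.049e+08 m


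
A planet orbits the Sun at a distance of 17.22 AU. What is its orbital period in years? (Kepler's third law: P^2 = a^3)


P = a^(3/2) = 17.22^1.5 = 71.4578

71.4578 years


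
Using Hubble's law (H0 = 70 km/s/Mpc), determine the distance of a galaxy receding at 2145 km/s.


d = v / H0 = 2145 / 70 = 30.6429

30.6429 Mpc


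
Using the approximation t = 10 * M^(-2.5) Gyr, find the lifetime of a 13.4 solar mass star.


t = 10 * M^(-2.5) = 10 * 13.4^(-2.5) = 0.0152

0.0152 Gyr


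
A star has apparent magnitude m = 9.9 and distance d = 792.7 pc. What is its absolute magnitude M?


M = m - 5*log10(d) + 5 = 9.9 - 5*log10(792.7) + 5 = 0.4045

0.4045


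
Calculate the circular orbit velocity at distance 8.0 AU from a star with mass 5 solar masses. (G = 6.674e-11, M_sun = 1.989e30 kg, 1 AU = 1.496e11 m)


v = sqrt(GM/r) = sqrt(6.674e-11 * 9.945e+30 / 1.197e+12) = 23549.6634

23549.6634 m/s


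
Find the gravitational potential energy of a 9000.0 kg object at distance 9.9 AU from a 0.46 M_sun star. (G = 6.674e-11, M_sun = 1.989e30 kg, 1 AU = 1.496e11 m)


M = 0.46 * 1.989e30 kg = 9.1494e+29 kg; r = 9.9 AU * 1.496e11 m/AU = 1.48104e+12 m. U = -GM*m/r = -(6.674e-11 * 9.1494e+29 * 9000.0) / 1.48104e+12 = -3.711e+11

-3.711e+11 J


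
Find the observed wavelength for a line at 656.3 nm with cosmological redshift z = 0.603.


lam_obs = lam_emit * (1 + z) = 656.3 * (1 + 0.603) = 1052.0489

1052.0489 nm


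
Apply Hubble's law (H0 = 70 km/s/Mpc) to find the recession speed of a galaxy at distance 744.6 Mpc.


v = H0 * d = 70 * 744.6 = 52122.0

52122.0 km/s


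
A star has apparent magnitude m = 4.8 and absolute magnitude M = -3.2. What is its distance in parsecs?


d = 10^((m - M + 5)/5) = 10^((4.8 - -3.2 + 5)/5) = 398.1072

398.1072 pc


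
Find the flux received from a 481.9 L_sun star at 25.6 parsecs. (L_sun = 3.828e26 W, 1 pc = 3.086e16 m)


F = L / (4*pi*d^2) = 1.845e+29 / (4*pi*(7.900e+17)^2) = 2.352e-08

2.352e-08 W/m^2


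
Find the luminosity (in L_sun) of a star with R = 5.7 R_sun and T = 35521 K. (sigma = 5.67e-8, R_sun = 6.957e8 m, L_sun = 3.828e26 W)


R = 5.7 * 6.957e8 m = 3.96549e+09 m. L = 4*pi*R^2*sigma*T^4 = 4*pi*(3.96549e+09)^2 * 5.67e-8 * 35521^4 = 1.78372285e+31 W. L/L_sun = 1.78372285e+31 / 3.828e26 = 46596.7307

46596.7307 L_sun


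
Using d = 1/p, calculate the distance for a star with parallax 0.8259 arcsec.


d = 1/p = 1/0.8259 = 1.2108

1.2108 pc


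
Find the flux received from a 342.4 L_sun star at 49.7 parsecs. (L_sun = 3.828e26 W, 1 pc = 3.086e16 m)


F = L / (4*pi*d^2) = 1.311e+29 / (4*pi*(1.534e+18)^2) = 4.434e-09

4.434e-09 W/m^2


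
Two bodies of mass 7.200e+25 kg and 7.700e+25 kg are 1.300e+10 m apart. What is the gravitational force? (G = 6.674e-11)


F = G*m1*m2/r^2 = 6.674e-11 * 7.200e+25 * 7.700e+25 / (1.300e+10)^2 = 6.674e-11 * 5.544e+51 / 1.690e+20 = 2.189e+21

2.189e+21 N


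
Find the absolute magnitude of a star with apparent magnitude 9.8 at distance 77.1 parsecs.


M = m - 5*log10(d) + 5 = 9.8 - 5*log10(77.1) + 5 = 5.3647

5.3647


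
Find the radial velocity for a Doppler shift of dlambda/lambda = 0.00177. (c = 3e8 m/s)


v = (dlambda/lambda) * c = 0.00177 * 3e8 = 531000.0

531000.0 m/s


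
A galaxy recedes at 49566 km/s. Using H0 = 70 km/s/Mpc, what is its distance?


d = v / H0 = 49566 / 70 = 708.0857

708.0857 Mpc


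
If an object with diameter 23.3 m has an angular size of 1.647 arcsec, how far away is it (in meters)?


D = size / theta_rad, theta_rad = 1.647 * pi/(180*3600) = 7.985e-06, D = 2.918e+06

2.918e+06 m


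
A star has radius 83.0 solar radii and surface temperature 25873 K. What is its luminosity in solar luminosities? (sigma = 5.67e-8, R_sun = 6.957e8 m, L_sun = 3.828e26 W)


R = 83.0 * 6.957e8 m = 5.77431e+10 m. L = 4*pi*R^2*sigma*T^4 = 4*pi*(5.77431e+10)^2 * 5.67e-8 * 25873^4 = 1.064584818e+33 W. L/L_sun = 1.064584818e+33 / 3.828e26 = 2.781e+06

2.781e+06 L_sun


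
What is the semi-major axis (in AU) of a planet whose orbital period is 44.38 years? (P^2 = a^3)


a = P^(2/3) = 44.38^(2/3) = 12.535

12.535 AU


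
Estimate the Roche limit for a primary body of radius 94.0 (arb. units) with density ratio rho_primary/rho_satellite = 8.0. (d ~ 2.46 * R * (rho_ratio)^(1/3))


d_Roche = 2.46 * 94.0 * 8.0^(1/3) = 462.48

462.48


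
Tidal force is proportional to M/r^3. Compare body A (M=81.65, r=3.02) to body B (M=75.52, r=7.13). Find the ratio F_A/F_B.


Ratio = (M1/r1^3) / (M2/r2^3) = (81.65/3.02^3) / (75.52/7.13^3) = 14.2279

14.2279


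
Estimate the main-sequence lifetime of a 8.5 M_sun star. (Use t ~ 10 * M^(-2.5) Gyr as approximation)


t = 10 * M^(-2.5) = 10 * 8.5^(-2.5) = 0.0475

0.0475 Gyr


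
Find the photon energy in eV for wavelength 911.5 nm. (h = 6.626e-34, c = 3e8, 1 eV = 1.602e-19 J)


E = hc/lambda = 6.626e-34 * 3e8 / 9.115e-07 = 2.181e-19 J = 1.3613 eV

1.3613 eV


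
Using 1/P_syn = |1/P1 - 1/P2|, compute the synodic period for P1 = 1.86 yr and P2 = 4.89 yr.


1/P_syn = |1/P1 - 1/P2| = |1/1.86 - 1/4.89| => P_syn = 3.0018

3.0018 years


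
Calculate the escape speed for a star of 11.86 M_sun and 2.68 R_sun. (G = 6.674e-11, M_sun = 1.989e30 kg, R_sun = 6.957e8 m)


M = 11.86 * 1.989e30 kg = 2.358954e+31 kg; R = 2.68 * 6.957e8 m = 1.864476e+09 m. v_esc = sqrt(2GM/R) = sqrt(2 * 6.674e-11 * 2.358954e+31 / 1.864476e+09) = 1.300e+06

1.300e+06 m/s


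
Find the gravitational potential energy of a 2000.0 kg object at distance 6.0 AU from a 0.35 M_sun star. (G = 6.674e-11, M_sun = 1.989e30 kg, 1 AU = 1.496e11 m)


M = 0.35 * 1.989e30 kg = 6.9615e+29 kg; r = 6.0 AU * 1.496e11 m/AU = 8.976e+11 m. U = -GM*m/r = -(6.674e-11 * 6.9615e+29 * 2000.0) / 8.976e+11 = -1.035e+11

-1.035e+11 J


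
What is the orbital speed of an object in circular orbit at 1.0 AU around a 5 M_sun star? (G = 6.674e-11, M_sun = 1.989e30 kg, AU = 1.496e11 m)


v = sqrt(GM/r) = sqrt(6.674e-11 * 9.945e+30 / 1.496e+11) = 66608.5068

66608.5068 m/s


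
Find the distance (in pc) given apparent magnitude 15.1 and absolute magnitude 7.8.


d = 10^((m - M + 5)/5) = 10^((15.1 - 7.8 + 5)/5) = 288.4032

288.4032 pc


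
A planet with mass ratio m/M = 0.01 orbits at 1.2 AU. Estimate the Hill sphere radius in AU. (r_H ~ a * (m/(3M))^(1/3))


r_H = a * (m/3M)^(1/3) = 1.2 * (0.01/3)^(1/3) = 0.1793

0.1793 AU


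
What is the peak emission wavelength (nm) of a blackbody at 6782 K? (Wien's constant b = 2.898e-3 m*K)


lam_max = b / T = 2.898e-3 / 6782 = 4.273e-07 m = 427.3076 nm

427.3076 nm


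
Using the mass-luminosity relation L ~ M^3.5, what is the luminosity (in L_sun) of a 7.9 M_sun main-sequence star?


L/L_sun = (M/M_sun)^3.5 = 7.9^3.5 = 1385.7817

1385.7817 L_sun


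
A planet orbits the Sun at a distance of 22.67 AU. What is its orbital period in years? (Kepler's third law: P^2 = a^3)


P = a^(3/2) = 22.67^1.5 = 107.9387

107.9387 years


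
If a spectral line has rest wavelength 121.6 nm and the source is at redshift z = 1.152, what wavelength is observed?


lam_obs = lam_emit * (1 + z) = 121.6 * (1 + 1.152) = 261.6832

261.6832 nm


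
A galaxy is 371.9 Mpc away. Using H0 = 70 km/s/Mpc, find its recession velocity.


v = H0 * d = 70 * 371.9 = 26033.0

26033.0 km/s


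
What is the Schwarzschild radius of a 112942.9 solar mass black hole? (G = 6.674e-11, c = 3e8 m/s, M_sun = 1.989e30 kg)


M = 112942.9 * 1.989e30 kg = 2.246434281e+35 kg. rs = 2GM/c^2 = 2 * 6.674e-11 * 2.246434281e+35 / (3e8)^2 = 3.332e+08

3.332e+08 m


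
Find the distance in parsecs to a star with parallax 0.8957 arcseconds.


d = 1/p = 1/0.8957 = 1.1164

1.1164 pc


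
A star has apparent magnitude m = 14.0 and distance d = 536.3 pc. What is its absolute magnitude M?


M = m - 5*log10(d) + 5 = 14.0 - 5*log10(536.3) + 5 = 5.353

5.353


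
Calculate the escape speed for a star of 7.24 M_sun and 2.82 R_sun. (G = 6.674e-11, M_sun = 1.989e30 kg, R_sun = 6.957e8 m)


M = 7.24 * 1.989e30 kg = 1.440036e+31 kg; R = 2.82 * 6.957e8 m = 1.961874e+09 m. v_esc = sqrt(2GM/R) = sqrt(2 * 6.674e-11 * 1.440036e+31 / 1.961874e+09) = 989826.8216

989826.8216 m/s


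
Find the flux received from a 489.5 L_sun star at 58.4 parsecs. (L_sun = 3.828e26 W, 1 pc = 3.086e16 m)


F = L / (4*pi*d^2) = 1.874e+29 / (4*pi*(1.802e+18)^2) = 4.591e-09

4.591e-09 W/m^2


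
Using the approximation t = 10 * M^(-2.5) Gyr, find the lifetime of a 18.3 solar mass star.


t = 10 * M^(-2.5) = 10 * 18.3^(-2.5) = 0.007

0.007 Gyr


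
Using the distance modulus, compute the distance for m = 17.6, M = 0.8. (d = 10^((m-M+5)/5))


d = 10^((m - M + 5)/5) = 10^((17.6 - 0.8 + 5)/5) = 22908.6765

22908.6765 pc


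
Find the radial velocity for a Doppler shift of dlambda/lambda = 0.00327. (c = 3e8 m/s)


v = (dlambda/lambda) * c = 0.00327 * 3e8 = 981000.0

981000.0 m/s


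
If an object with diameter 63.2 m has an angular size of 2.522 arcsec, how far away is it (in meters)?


D = size / theta_rad, theta_rad = 2.522 * pi/(180*3600) = 1.223e-05, D = 5.169e+06

5.169e+06 m


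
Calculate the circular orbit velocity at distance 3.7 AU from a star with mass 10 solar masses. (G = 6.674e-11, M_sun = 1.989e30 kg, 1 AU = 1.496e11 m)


v = sqrt(GM/r) = sqrt(6.674e-11 * 1.989e+31 / 5.535e+11) = 48971.5482

48971.5482 m/s


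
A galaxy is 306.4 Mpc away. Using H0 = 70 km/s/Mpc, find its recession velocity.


v = H0 * d = 70 * 306.4 = 21448.0

21448.0 km/s


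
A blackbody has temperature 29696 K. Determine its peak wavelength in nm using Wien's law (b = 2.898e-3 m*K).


lam_max = b / T = 2.898e-3 / 29696 = 9.759e-08 m = 97.5889 nm

97.5889 nm


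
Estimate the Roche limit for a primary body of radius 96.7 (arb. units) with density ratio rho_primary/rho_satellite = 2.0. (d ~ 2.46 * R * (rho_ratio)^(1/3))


d_Roche = 2.46 * 96.7 * 2.0^(1/3) = 299.7125

299.7125


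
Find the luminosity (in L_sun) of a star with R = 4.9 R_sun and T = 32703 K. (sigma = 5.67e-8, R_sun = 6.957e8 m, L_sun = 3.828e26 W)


R = 4.9 * 6.957e8 m = 3.40893e+09 m. L = 4*pi*R^2*sigma*T^4 = 4*pi*(3.40893e+09)^2 * 5.67e-8 * 32703^4 = 9.470643025e+30 W. L/L_sun = 9.470643025e+30 / 3.828e26 = 24740.4468

24740.4468 L_sun


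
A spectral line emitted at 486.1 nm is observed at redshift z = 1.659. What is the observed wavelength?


lam_obs = lam_emit * (1 + z) = 486.1 * (1 + 1.659) = 1292.5399

1292.5399 nm


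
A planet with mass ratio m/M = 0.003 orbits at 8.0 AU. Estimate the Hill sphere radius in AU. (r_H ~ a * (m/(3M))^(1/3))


r_H = a * (m/3M)^(1/3) = 8.0 * (0.003/3)^(1/3) = 0.8

0.8 AU


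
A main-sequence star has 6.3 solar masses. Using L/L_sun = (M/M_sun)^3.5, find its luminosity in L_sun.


L/L_sun = (M/M_sun)^3.5 = 6.3^3.5 = 627.613

627.613 L_sun


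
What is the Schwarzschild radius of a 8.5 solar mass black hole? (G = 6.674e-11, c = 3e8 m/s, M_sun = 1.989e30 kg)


M = 8.5 * 1.989e30 kg = 1.69065e+31 kg. rs = 2GM/c^2 = 2 * 6.674e-11 * 1.69065e+31 / (3e8)^2 = 25074.218

25074.218 m


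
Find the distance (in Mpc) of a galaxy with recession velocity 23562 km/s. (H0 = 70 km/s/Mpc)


d = v / H0 = 23562 / 70 = 336.6

336.6 Mpc
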